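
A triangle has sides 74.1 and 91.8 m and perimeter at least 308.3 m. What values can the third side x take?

142.4 ≤ x < 165.9 m

Triangle inequality alone gives 17.7 < x < 165.9.
The perimeter condition gives x ≥ 308.3 − 74.1 − 91.8 = 142.4.
Intersecting the two: 142.4 ≤ x < 165.9.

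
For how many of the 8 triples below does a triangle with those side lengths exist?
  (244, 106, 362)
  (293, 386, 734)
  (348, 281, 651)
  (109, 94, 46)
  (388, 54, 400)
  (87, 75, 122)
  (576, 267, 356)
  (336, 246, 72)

4

(106,244,362): 106+244 ≤ 362 → not valid
(293,386,734): 293+386 ≤ 734 → not valid
(281,348,651): 281+348 ≤ 651 → not valid
(46,94,109): 46+94 > 109 → valid
(54,388,400): 54+388 > 400 → valid
(75,87,122): 75+87 > 122 → valid
(267,356,576): 267+356 > 576 → valid
(72,246,336): 72+246 ≤ 336 → not valid
4 of the 8 triples form a triangle.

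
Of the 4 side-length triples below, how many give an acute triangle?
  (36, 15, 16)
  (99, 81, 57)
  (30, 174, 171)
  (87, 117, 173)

1

(36,15,16): 15+16 ≤ 36, not a triangle
(99,81,57): 57²+81² = 9810 > 9801 = 99² → acute
(30,174,171): 30²+171² = 30141 < 30276 = 174² → obtuse
(87,117,173): 87²+117² = 21258 < 29929 = 173² → obtuse
1 of the 4 is acute.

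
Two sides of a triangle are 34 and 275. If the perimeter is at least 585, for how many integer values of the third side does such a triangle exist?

Triangle inequality: 241 < x < 309. Perimeter ≥ 585 gives x ≥ 585 − 34 − 275 = 276.
So 276 ≤ x < 309; integers 276 through 308: 33 values.

33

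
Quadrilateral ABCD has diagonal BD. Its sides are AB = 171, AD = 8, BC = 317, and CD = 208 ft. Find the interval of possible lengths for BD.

From triangle ABD: |171 − 8| < BD < 171 + 8, i.e. 163 < BD < 179.
From triangle CBD: 109 < BD < 525.
Both must hold, so BD lies in the intersection.

163 < BD < 179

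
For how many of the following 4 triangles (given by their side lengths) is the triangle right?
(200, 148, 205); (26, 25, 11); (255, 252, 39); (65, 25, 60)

(200,148,205): 148²+200² = 61904 > 42025 = 205² → acute
(26,25,11): 11²+25² = 746 > 676 = 26² → acute
(255,252,39): 39²+252² = 65025 = 255² → right
(65,25,60): 25²+60² = 4225 = 65² → right
2 of the 4 are right.

2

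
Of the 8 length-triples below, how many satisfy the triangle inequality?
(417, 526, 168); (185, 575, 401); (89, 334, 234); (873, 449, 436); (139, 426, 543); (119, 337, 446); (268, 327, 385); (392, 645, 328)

7

(168,417,526): 168+417 > 526 → valid
(185,401,575): 185+401 > 575 → valid
(89,234,334): 89+234 ≤ 334 → not valid
(436,449,873): 436+449 > 873 → valid
(139,426,543): 139+426 > 543 → valid
(119,337,446): 119+337 > 446 → valid
(268,327,385): 268+327 > 385 → valid
(328,392,645): 328+392 > 645 → valid
7 of the 8 triples form a triangle.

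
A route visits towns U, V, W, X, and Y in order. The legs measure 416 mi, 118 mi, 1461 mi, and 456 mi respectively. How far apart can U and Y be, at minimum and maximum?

The maximum is all hops collinear in one direction: 416 + 118 + 1461 + 456 = 2451.
The longest hop is 1461; the others sum to 990. Folding the others back against it leaves at least 1461 − 990 = 471.

471 ≤ UY ≤ 2451 mi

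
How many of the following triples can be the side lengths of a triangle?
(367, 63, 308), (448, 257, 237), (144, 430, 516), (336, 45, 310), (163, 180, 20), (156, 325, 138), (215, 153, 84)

(63,308,367): 63+308 > 367 → valid
(237,257,448): 237+257 > 448 → valid
(144,430,516): 144+430 > 516 → valid
(45,310,336): 45+310 > 336 → valid
(20,163,180): 20+163 > 180 → valid
(138,156,325): 138+156 ≤ 325 → not valid
(84,153,215): 84+153 > 215 → valid
6 of the 7 triples form a triangle.

6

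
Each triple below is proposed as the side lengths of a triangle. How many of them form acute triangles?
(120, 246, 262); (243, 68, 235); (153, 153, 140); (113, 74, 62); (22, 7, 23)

4

(120,246,262): 120²+246² = 74916 > 68644 = 262² → acute
(243,68,235): 68²+235² = 59849 > 59049 = 243² → acute
(153,153,140): 140²+153² = 43009 > 23409 = 153² → acute
(113,74,62): 62²+74² = 9320 < 12769 = 113² → obtuse
(22,7,23): 7²+22² = 533 > 529 = 23² → acute
4 of the 5 are acute.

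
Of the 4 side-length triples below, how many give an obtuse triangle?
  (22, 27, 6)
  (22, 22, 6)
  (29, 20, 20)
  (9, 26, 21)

(22,27,6): 6²+22² = 520 < 729 = 27² → obtuse
(22,22,6): 6²+22² = 520 > 484 = 22² → acute
(29,20,20): 20²+20² = 800 < 841 = 29² → obtuse
(9,26,21): 9²+21² = 522 < 676 = 26² → obtuse
3 of the 4 are obtuse.

3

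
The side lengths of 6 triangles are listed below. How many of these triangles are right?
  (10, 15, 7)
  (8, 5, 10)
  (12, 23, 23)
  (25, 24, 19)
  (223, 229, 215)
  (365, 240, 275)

(10,15,7): 7²+10² = 149 < 225 = 15² → obtuse
(8,5,10): 5²+8² = 89 < 100 = 10² → obtuse
(12,23,23): 12²+23² = 673 > 529 = 23² → acute
(25,24,19): 19²+24² = 937 > 625 = 25² → acute
(223,229,215): 215²+223² = 95954 > 52441 = 229² → acute
(365,240,275): 240²+275² = 133225 = 365² → right
1 of the 6 is right.

1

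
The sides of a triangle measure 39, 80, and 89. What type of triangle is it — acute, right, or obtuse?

Compare the square of the longest side to the sum of squares of the other two: 39² + 80² = 7921 = 89².

right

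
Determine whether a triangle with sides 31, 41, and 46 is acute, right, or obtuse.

acute

Compare the square of the longest side to the sum of squares of the other two: 31² + 41² = 2642 > 2116 = 46².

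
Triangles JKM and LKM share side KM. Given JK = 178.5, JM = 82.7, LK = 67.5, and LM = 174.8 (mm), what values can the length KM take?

107.3 < KM < 242.3

From triangle JKM: |178.5 − 82.7| < KM < 178.5 + 82.7, i.e. 95.8 < KM < 261.2.
From triangle LKM: 107.3 < KM < 242.3.
Both must hold, so KM lies in the intersection.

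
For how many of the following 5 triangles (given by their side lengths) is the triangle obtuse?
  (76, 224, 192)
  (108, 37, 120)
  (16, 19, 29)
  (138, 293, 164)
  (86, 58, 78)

4

(76,224,192): 76²+192² = 42640 < 50176 = 224² → obtuse
(108,37,120): 37²+108² = 13033 < 14400 = 120² → obtuse
(16,19,29): 16²+19² = 617 < 841 = 29² → obtuse
(138,293,164): 138²+164² = 45940 < 85849 = 293² → obtuse
(86,58,78): 58²+78² = 9448 > 7396 = 86² → acute
4 of the 5 are obtuse.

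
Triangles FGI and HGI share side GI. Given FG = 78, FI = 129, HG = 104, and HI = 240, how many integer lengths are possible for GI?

70

From triangle FGI: 51 < GI < 207.
From triangle HGI: 136 < GI < 344.
Intersection: 136 < GI < 207, so integers 137 through 206: 70 values.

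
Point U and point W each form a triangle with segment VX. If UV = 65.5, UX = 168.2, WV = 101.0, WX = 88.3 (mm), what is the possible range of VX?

From triangle UVX: |65.5 − 168.2| < VX < 65.5 + 168.2, i.e. 102.7 < VX < 233.7.
From triangle WVX: 12.7 < VX < 189.3.
Both must hold, so VX lies in the intersection.

102.7 < VX < 189.3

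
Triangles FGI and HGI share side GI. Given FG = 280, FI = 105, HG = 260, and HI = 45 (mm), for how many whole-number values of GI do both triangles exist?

89

From triangle FGI: 175 < GI < 385.
From triangle HGI: 215 < GI < 305.
Intersection: 215 < GI < 305, so integers 216 through 304: 89 values.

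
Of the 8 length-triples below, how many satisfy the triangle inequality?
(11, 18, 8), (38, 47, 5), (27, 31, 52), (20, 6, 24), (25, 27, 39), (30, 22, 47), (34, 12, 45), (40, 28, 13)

7

(8,11,18): 8+11 > 18 → valid
(5,38,47): 5+38 ≤ 47 → not valid
(27,31,52): 27+31 > 52 → valid
(6,20,24): 6+20 > 24 → valid
(25,27,39): 25+27 > 39 → valid
(22,30,47): 22+30 > 47 → valid
(12,34,45): 12+34 > 45 → valid
(13,28,40): 13+28 > 40 → valid
7 of the 8 triples form a triangle.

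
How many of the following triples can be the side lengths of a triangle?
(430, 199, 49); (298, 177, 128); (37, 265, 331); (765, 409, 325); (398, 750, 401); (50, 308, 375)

(49,199,430): 49+199 ≤ 430 → not valid
(128,177,298): 128+177 > 298 → valid
(37,265,331): 37+265 ≤ 331 → not valid
(325,409,765): 325+409 ≤ 765 → not valid
(398,401,750): 398+401 > 750 → valid
(50,308,375): 50+308 ≤ 375 → not valid
2 of the 6 triples form a triangle.

2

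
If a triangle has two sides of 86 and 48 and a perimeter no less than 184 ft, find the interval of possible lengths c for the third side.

50 ≤ c < 134

Triangle inequality alone gives 38 < c < 134.
The perimeter condition gives c ≥ 184 − 86 − 48 = 50.
Intersecting the two: 50 ≤ c < 134.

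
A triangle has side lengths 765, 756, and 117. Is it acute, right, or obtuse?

right

Compare the square of the longest side to the sum of squares of the other two: 117² + 756² = 585225 = 765².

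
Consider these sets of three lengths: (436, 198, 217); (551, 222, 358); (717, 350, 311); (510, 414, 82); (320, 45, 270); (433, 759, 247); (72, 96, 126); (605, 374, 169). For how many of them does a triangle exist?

2

(198,217,436): 198+217 ≤ 436 → not valid
(222,358,551): 222+358 > 551 → valid
(311,350,717): 311+350 ≤ 717 → not valid
(82,414,510): 82+414 ≤ 510 → not valid
(45,270,320): 45+270 ≤ 320 → not valid
(247,433,759): 247+433 ≤ 759 → not valid
(72,96,126): 72+96 > 126 → valid
(169,374,605): 169+374 ≤ 605 → not valid
2 of the 8 triples form a triangle.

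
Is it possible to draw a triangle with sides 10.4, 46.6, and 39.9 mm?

Yes

The longest side is 46.6, and the other two sum to 50.3.
Since 50.3 > 46.6, the triangle inequality holds.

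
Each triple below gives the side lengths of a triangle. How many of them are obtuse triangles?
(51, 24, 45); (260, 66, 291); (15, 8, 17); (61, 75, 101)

(51,24,45): 24²+45² = 2601 = 51² → right
(260,66,291): 66²+260² = 71956 < 84681 = 291² → obtuse
(15,8,17): 8²+15² = 289 = 17² → right
(61,75,101): 61²+75² = 9346 < 10201 = 101² → obtuse
2 of the 4 are obtuse.

2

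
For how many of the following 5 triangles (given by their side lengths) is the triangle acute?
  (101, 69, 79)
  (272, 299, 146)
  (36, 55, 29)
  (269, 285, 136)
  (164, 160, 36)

3

(101,69,79): 69²+79² = 11002 > 10201 = 101² → acute
(272,299,146): 146²+272² = 95300 > 89401 = 299² → acute
(36,55,29): 29²+36² = 2137 < 3025 = 55² → obtuse
(269,285,136): 136²+269² = 90857 > 81225 = 285² → acute
(164,160,36): 36²+160² = 26896 = 164² → right
3 of the 5 are acute.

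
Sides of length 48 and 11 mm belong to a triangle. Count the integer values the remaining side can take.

The third side lies in the open interval (37, 59).
Integers from 38 to 58 inclusive: 58 − 38 + 1 = 21.

21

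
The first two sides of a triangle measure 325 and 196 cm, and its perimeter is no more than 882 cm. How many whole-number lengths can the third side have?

232

Triangle inequality: 129 < x < 521. Perimeter ≤ 882 gives x ≤ 882 − 325 − 196 = 361.
So 129 < x ≤ 361; integers 130 through 361: 232 values.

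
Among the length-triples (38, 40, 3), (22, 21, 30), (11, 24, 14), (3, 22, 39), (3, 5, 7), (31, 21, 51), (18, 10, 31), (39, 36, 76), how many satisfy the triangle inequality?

5

(3,38,40): 3+38 > 40 → valid
(21,22,30): 21+22 > 30 → valid
(11,14,24): 11+14 > 24 → valid
(3,22,39): 3+22 ≤ 39 → not valid
(3,5,7): 3+5 > 7 → valid
(21,31,51): 21+31 > 51 → valid
(10,18,31): 10+18 ≤ 31 → not valid
(36,39,76): 36+39 ≤ 76 → not valid
5 of the 8 triples form a triangle.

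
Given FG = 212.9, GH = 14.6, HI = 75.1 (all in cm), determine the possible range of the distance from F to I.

123.2 ≤ FI ≤ 302.6 cm

The maximum is all hops collinear in one direction: 212.9 + 14.6 + 75.1 = 302.6.
The longest hop is 212.9; the others sum to 89.7. Folding the others back against it leaves at least 212.9 − 89.7 = 123.2.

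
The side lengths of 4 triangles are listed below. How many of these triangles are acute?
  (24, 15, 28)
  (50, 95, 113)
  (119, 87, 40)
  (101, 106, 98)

(24,15,28): 15²+24² = 801 > 784 = 28² → acute
(50,95,113): 50²+95² = 11525 < 12769 = 113² → obtuse
(119,87,40): 40²+87² = 9169 < 14161 = 119² → obtuse
(101,106,98): 98²+101² = 19805 > 11236 = 106² → acute
2 of the 4 are acute.

2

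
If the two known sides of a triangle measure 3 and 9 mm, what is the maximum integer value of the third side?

The third side must be strictly less than 3 + 9 = 12.
The largest integer below 12 is 11.

11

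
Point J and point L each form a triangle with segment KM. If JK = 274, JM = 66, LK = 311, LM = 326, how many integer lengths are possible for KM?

From triangle JKM: 208 < KM < 340.
From triangle LKM: 15 < KM < 637.
Intersection: 208 < KM < 340, so integers 209 through 339: 131 values.

131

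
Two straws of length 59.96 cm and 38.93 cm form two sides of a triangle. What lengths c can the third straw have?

21.03 < c < 98.89 (cm)

By the triangle inequality, c must be less than 59.96 + 38.93 = 98.89 and greater than |59.96 − 38.93| = 21.03.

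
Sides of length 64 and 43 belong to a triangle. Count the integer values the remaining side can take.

85

The third side lies in the open interval (21, 107).
Integers from 22 to 106 inclusive: 106 − 22 + 1 = 85.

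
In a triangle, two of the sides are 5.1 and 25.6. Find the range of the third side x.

20.5 < x < 30.7

By the triangle inequality, x must be less than 5.1 + 25.6 = 30.7 and greater than |5.1 − 25.6| = 20.5.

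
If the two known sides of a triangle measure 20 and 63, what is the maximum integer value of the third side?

The third side must be strictly less than 20 + 63 = 83.
The largest integer below 83 is 82.

82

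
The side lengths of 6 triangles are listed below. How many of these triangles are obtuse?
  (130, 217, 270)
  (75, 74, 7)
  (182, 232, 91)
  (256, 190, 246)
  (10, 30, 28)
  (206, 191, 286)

(130,217,270): 130²+217² = 63989 < 72900 = 270² → obtuse
(75,74,7): 7²+74² = 5525 < 5625 = 75² → obtuse
(182,232,91): 91²+182² = 41405 < 53824 = 232² → obtuse
(256,190,246): 190²+246² = 96616 > 65536 = 256² → acute
(10,30,28): 10²+28² = 884 < 900 = 30² → obtuse
(206,191,286): 191²+206² = 78917 < 81796 = 286² → obtuse
5 of the 6 are obtuse.

5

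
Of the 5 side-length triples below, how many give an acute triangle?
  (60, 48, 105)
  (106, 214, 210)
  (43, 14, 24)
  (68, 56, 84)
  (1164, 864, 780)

2

(60,48,105): 48²+60² = 5904 < 11025 = 105² → obtuse
(106,214,210): 106²+210² = 55336 > 45796 = 214² → acute
(43,14,24): 14+24 ≤ 43, not a triangle
(68,56,84): 56²+68² = 7760 > 7056 = 84² → acute
(1164,864,780): 780²+864² = 1354896 = 1164² → right
2 of the 5 are acute.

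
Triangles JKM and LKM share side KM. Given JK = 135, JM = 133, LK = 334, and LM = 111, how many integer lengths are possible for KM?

44

From triangle JKM: 2 < KM < 268.
From triangle LKM: 223 < KM < 445.
Intersection: 223 < KM < 268, so integers 224 through 267: 44 values.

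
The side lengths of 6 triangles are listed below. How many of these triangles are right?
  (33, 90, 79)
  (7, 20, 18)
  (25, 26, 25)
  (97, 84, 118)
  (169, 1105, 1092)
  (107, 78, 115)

1

(33,90,79): 33²+79² = 7330 < 8100 = 90² → obtuse
(7,20,18): 7²+18² = 373 < 400 = 20² → obtuse
(25,26,25): 25²+25² = 1250 > 676 = 26² → acute
(97,84,118): 84²+97² = 16465 > 13924 = 118² → acute
(169,1105,1092): 169²+1092² = 1221025 = 1105² → right
(107,78,115): 78²+107² = 17533 > 13225 = 115² → acute
1 of the 6 is right.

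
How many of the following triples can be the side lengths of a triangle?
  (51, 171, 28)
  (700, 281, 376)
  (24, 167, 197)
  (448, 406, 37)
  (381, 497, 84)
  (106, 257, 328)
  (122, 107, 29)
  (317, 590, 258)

2

(28,51,171): 28+51 ≤ 171 → not valid
(281,376,700): 281+376 ≤ 700 → not valid
(24,167,197): 24+167 ≤ 197 → not valid
(37,406,448): 37+406 ≤ 448 → not valid
(84,381,497): 84+381 ≤ 497 → not valid
(106,257,328): 106+257 > 328 → valid
(29,107,122): 29+107 > 122 → valid
(258,317,590): 258+317 ≤ 590 → not valid
2 of the 8 triples form a triangle.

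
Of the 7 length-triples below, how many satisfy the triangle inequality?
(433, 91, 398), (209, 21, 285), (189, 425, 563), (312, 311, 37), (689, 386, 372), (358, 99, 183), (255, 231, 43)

5

(91,398,433): 91+398 > 433 → valid
(21,209,285): 21+209 ≤ 285 → not valid
(189,425,563): 189+425 > 563 → valid
(37,311,312): 37+311 > 312 → valid
(372,386,689): 372+386 > 689 → valid
(99,183,358): 99+183 ≤ 358 → not valid
(43,231,255): 43+231 > 255 → valid
5 of the 7 triples form a triangle.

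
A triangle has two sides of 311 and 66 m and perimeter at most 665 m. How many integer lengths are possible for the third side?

43

Triangle inequality: 245 < x < 377. Perimeter ≤ 665 gives x ≤ 665 − 311 − 66 = 288.
So 245 < x ≤ 288; integers 246 through 288: 43 values.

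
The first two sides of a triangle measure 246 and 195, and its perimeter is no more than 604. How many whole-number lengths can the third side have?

Triangle inequality: 51 < x < 441. Perimeter ≤ 604 gives x ≤ 604 − 246 − 195 = 163.
So 51 < x ≤ 163; integers 52 through 163: 112 values.

112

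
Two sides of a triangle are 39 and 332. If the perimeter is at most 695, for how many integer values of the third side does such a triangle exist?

Triangle inequality: 293 < x < 371. Perimeter ≤ 695 gives x ≤ 695 − 39 − 332 = 324.
So 293 < x ≤ 324; integers 294 through 324: 31 values.

31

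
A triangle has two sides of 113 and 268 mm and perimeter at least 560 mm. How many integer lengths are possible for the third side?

202

Triangle inequality: 155 < x < 381. Perimeter ≥ 560 gives x ≥ 560 − 113 − 268 = 179.
So 179 ≤ x < 381; integers 179 through 380: 202 values.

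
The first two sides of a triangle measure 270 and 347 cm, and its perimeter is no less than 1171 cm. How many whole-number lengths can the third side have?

63

Triangle inequality: 77 < x < 617. Perimeter ≥ 1171 gives x ≥ 1171 − 270 − 347 = 554.
So 554 ≤ x < 617; integers 554 through 616: 63 values.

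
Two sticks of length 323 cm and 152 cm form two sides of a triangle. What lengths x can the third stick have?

171 < x < 475

By the triangle inequality, x must be less than 323 + 152 = 475 and greater than |323 − 152| = 171.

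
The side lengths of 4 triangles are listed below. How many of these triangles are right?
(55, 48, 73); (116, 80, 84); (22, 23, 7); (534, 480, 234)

3

(55,48,73): 48²+55² = 5329 = 73² → right
(116,80,84): 80²+84² = 13456 = 116² → right
(22,23,7): 7²+22² = 533 > 529 = 23² → acute
(534,480,234): 234²+480² = 285156 = 534² → right
3 of the 4 are right.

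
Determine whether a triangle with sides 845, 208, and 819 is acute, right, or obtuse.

right

Compare the square of the longest side to the sum of squares of the other two: 208² + 819² = 714025 = 845².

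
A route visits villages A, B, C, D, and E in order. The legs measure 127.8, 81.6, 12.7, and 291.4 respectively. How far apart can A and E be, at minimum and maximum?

The maximum is all hops collinear in one direction: 127.8 + 81.6 + 12.7 + 291.4 = 513.5.
The longest hop is 291.4; the others sum to 222.1. Folding the others back against it leaves at least 291.4 − 222.1 = 69.3.

69.3 ≤ AE ≤ 513.5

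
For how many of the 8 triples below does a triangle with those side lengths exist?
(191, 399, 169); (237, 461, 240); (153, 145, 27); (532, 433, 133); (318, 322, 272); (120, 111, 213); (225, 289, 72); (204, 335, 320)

7

(169,191,399): 169+191 ≤ 399 → not valid
(237,240,461): 237+240 > 461 → valid
(27,145,153): 27+145 > 153 → valid
(133,433,532): 133+433 > 532 → valid
(272,318,322): 272+318 > 322 → valid
(111,120,213): 111+120 > 213 → valid
(72,225,289): 72+225 > 289 → valid
(204,320,335): 204+320 > 335 → valid
7 of the 8 triples form a triangle.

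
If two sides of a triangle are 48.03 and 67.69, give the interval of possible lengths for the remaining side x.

By the triangle inequality, x must be less than 48.03 + 67.69 = 115.72 and greater than |48.03 − 67.69| = 19.66.

19.66 < x < 115.72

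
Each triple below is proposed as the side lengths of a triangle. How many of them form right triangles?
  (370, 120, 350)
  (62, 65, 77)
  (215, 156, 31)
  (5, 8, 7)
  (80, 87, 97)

1

(370,120,350): 120²+350² = 136900 = 370² → right
(62,65,77): 62²+65² = 8069 > 5929 = 77² → acute
(215,156,31): 31+156 ≤ 215, not a triangle
(5,8,7): 5²+7² = 74 > 64 = 8² → acute
(80,87,97): 80²+87² = 13969 > 9409 = 97² → acute
1 of the 5 is right.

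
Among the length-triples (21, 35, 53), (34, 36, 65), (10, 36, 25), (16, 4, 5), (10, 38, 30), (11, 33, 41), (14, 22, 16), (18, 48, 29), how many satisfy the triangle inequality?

5

(21,35,53): 21+35 > 53 → valid
(34,36,65): 34+36 > 65 → valid
(10,25,36): 10+25 ≤ 36 → not valid
(4,5,16): 4+5 ≤ 16 → not valid
(10,30,38): 10+30 > 38 → valid
(11,33,41): 11+33 > 41 → valid
(14,16,22): 14+16 > 22 → valid
(18,29,48): 18+29 ≤ 48 → not valid
5 of the 8 triples form a triangle.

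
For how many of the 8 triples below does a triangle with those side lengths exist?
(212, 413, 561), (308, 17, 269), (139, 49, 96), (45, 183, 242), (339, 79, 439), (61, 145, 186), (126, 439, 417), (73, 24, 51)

5

(212,413,561): 212+413 > 561 → valid
(17,269,308): 17+269 ≤ 308 → not valid
(49,96,139): 49+96 > 139 → valid
(45,183,242): 45+183 ≤ 242 → not valid
(79,339,439): 79+339 ≤ 439 → not valid
(61,145,186): 61+145 > 186 → valid
(126,417,439): 126+417 > 439 → valid
(24,51,73): 24+51 > 73 → valid
5 of the 8 triples form a triangle.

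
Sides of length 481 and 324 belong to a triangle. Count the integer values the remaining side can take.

647

The third side lies in the open interval (157, 805).
Integers from 158 to 804 inclusive: 804 − 158 + 1 = 647.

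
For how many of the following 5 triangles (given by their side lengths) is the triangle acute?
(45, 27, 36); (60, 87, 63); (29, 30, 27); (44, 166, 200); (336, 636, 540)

(45,27,36): 27²+36² = 2025 = 45² → right
(60,87,63): 60²+63² = 7569 = 87² → right
(29,30,27): 27²+29² = 1570 > 900 = 30² → acute
(44,166,200): 44²+166² = 29492 < 40000 = 200² → obtuse
(336,636,540): 336²+540² = 404496 = 636² → right
1 of the 5 is acute.

1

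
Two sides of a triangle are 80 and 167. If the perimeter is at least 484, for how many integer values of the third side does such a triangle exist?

Triangle inequality: 87 < x < 247. Perimeter ≥ 484 gives x ≥ 484 − 80 − 167 = 237.
So 237 ≤ x < 247; integers 237 through 246: 10 values.

10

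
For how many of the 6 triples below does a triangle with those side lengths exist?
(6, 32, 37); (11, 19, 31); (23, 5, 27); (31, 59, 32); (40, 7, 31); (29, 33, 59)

(6,32,37): 6+32 > 37 → valid
(11,19,31): 11+19 ≤ 31 → not valid
(5,23,27): 5+23 > 27 → valid
(31,32,59): 31+32 > 59 → valid
(7,31,40): 7+31 ≤ 40 → not valid
(29,33,59): 29+33 > 59 → valid
4 of the 6 triples form a triangle.

4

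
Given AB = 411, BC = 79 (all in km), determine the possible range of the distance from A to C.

By the triangle inequality, |411 − 79| ≤ AC ≤ 411 + 79.

332 ≤ AC ≤ 490 km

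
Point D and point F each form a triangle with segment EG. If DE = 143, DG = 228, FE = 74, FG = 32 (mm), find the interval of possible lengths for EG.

From triangle DEG: |143 − 228| < EG < 143 + 228, i.e. 85 < EG < 371.
From triangle FEG: 42 < EG < 106.
Both must hold, so EG lies in the intersection.

85 < EG < 106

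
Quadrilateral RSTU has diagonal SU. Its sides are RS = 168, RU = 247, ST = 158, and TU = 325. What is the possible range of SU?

167 < SU < 415

From triangle RSU: |168 − 247| < SU < 168 + 247, i.e. 79 < SU < 415.
From triangle TSU: 167 < SU < 483.
Both must hold, so SU lies in the intersection.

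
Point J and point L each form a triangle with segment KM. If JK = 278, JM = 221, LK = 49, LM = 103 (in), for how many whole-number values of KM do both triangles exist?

From triangle JKM: 57 < KM < 499.
From triangle LKM: 54 < KM < 152.
Intersection: 57 < KM < 152, so integers 58 through 151: 94 values.

94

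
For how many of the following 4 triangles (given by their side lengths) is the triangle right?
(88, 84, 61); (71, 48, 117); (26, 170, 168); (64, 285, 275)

1

(88,84,61): 61²+84² = 10777 > 7744 = 88² → acute
(71,48,117): 48²+71² = 7345 < 13689 = 117² → obtuse
(26,170,168): 26²+168² = 28900 = 170² → right
(64,285,275): 64²+275² = 79721 < 81225 = 285² → obtuse
1 of the 4 is right.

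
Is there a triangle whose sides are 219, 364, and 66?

No

The longest side is 364, but the other two sum to only 285.
285 < 364, so the triangle inequality fails.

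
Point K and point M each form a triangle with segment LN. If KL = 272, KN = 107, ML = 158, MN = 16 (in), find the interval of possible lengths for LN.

165 < LN < 174

From triangle KLN: |272 − 107| < LN < 272 + 107, i.e. 165 < LN < 379.
From triangle MLN: 142 < LN < 174.
Both must hold, so LN lies in the intersection.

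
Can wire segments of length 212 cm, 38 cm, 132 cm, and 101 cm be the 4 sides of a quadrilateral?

Yes

A quadrilateral exists iff every side is shorter than the sum of the others — equivalently, the longest side is less than the sum of the rest.
Longest side 212 < 271 (sum of the remaining 3), so yes.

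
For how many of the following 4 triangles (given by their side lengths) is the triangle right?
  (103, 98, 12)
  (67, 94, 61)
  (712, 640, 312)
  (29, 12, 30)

1

(103,98,12): 12²+98² = 9748 < 10609 = 103² → obtuse
(67,94,61): 61²+67² = 8210 < 8836 = 94² → obtuse
(712,640,312): 312²+640² = 506944 = 712² → right
(29,12,30): 12²+29² = 985 > 900 = 30² → acute
1 of the 4 is right.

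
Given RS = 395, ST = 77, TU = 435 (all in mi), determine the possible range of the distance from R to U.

0 ≤ RU ≤ 907 mi

The maximum is all hops collinear in one direction: 395 + 77 + 435 = 907.
The longest hop is 435; the others sum to 472. Since 435 ≤ 472, the path can fold back on itself completely, so the minimum distance is 0.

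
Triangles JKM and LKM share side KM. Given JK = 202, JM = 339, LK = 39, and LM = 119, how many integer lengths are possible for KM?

From triangle JKM: 137 < KM < 541.
From triangle LKM: 80 < KM < 158.
Intersection: 137 < KM < 158, so integers 138 through 157: 20 values.

20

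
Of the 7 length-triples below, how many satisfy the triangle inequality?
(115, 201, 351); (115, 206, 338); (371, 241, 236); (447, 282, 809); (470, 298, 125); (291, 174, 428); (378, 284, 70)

2

(115,201,351): 115+201 ≤ 351 → not valid
(115,206,338): 115+206 ≤ 338 → not valid
(236,241,371): 236+241 > 371 → valid
(282,447,809): 282+447 ≤ 809 → not valid
(125,298,470): 125+298 ≤ 470 → not valid
(174,291,428): 174+291 > 428 → valid
(70,284,378): 70+284 ≤ 378 → not valid
2 of the 7 triples form a triangle.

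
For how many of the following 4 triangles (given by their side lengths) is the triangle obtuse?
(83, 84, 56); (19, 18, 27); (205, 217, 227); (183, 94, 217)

(83,84,56): 56²+83² = 10025 > 7056 = 84² → acute
(19,18,27): 18²+19² = 685 < 729 = 27² → obtuse
(205,217,227): 205²+217² = 89114 > 51529 = 227² → acute
(183,94,217): 94²+183² = 42325 < 47089 = 217² → obtuse
2 of the 4 are obtuse.

2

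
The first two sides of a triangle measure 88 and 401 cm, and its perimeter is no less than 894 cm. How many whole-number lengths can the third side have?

Triangle inequality: 313 < x < 489. Perimeter ≥ 894 gives x ≥ 894 − 88 − 401 = 405.
So 405 ≤ x < 489; integers 405 through 488: 84 values.

84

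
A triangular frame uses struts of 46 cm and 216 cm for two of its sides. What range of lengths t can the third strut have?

By the triangle inequality, t must be less than 46 + 216 = 262 and greater than |46 − 216| = 170.

170 < t < 262 (cm)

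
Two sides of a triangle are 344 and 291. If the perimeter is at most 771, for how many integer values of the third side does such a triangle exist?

Triangle inequality: 53 < x < 635. Perimeter ≤ 771 gives x ≤ 771 − 344 − 291 = 136.
So 53 < x ≤ 136; integers 54 through 136: 83 values.

83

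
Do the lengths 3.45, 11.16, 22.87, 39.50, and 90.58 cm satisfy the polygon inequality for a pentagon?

For a pentagon, each side must be shorter than the sum of the others.
Here the longest side is 90.58, but the remaining 4 sides sum to only 76.98.

No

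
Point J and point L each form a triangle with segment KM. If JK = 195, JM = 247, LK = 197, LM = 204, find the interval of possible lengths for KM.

52 < KM < 401

From triangle JKM: |195 − 247| < KM < 195 + 247, i.e. 52 < KM < 442.
From triangle LKM: 7 < KM < 401.
Both must hold, so KM lies in the intersection.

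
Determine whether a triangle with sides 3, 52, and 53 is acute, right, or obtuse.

obtuse

Compare the square of the longest side to the sum of squares of the other two: 3² + 52² = 2713 < 2809 = 53².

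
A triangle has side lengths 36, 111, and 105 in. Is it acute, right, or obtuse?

right

Compare the square of the longest side to the sum of squares of the other two: 36² + 105² = 12321 = 111².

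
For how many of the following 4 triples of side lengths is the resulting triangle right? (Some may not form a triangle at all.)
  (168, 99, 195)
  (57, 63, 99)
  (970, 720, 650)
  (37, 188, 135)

2

(168,99,195): 99²+168² = 38025 = 195² → right
(57,63,99): 57²+63² = 7218 < 9801 = 99² → obtuse
(970,720,650): 650²+720² = 940900 = 970² → right
(37,188,135): 37+135 ≤ 188, not a triangle
2 of the 4 are right.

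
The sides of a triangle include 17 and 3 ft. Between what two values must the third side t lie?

14 < t < 20 (ft)

By the triangle inequality, t must be less than 17 + 3 = 20 and greater than |17 − 3| = 14.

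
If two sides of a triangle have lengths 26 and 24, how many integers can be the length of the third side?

The third side lies in the open interval (2, 50).
Integers from 3 to 49 inclusive: 49 − 3 + 1 = 47.

47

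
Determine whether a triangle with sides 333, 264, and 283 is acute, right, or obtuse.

Compare the square of the longest side to the sum of squares of the other two: 264² + 283² = 149785 > 110889 = 333².

acute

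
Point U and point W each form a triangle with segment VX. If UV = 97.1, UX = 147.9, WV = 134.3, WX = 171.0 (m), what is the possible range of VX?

From triangle UVX: |97.1 − 147.9| < VX < 97.1 + 147.9, i.e. 50.8 < VX < 245.0.
From triangle WVX: 36.7 < VX < 305.3.
Both must hold, so VX lies in the intersection.

50.8 < VX < 245.0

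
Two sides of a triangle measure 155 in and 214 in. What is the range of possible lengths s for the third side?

59 < s < 369

By the triangle inequality, s must be less than 155 + 214 = 369 and greater than |155 − 214| = 59.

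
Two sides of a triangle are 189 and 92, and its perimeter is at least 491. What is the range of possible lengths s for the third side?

Triangle inequality alone gives 97 < s < 281.
The perimeter condition gives s ≥ 491 − 189 − 92 = 210.
Intersecting the two: 210 ≤ s < 281.

210 ≤ s < 281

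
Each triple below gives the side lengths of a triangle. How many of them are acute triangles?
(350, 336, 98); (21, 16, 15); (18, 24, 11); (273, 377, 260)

(350,336,98): 98²+336² = 122500 = 350² → right
(21,16,15): 15²+16² = 481 > 441 = 21² → acute
(18,24,11): 11²+18² = 445 < 576 = 24² → obtuse
(273,377,260): 260²+273² = 142129 = 377² → right
1 of the 4 is acute.

1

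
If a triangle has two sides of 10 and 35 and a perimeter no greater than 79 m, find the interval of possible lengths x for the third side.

Triangle inequality alone gives 25 < x < 45.
The perimeter condition gives x ≤ 79 − 10 − 35 = 34.
Intersecting the two: 25 < x ≤ 34.

25 < x ≤ 34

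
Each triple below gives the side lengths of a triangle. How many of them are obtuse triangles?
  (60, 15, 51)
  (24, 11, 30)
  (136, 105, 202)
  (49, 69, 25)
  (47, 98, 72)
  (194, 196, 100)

5

(60,15,51): 15²+51² = 2826 < 3600 = 60² → obtuse
(24,11,30): 11²+24² = 697 < 900 = 30² → obtuse
(136,105,202): 105²+136² = 29521 < 40804 = 202² → obtuse
(49,69,25): 25²+49² = 3026 < 4761 = 69² → obtuse
(47,98,72): 47²+72² = 7393 < 9604 = 98² → obtuse
(194,196,100): 100²+194² = 47636 > 38416 = 196² → acute
5 of the 6 are obtuse.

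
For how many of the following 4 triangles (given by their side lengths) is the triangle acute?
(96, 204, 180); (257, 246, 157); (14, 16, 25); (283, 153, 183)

(96,204,180): 96²+180² = 41616 = 204² → right
(257,246,157): 157²+246² = 85165 > 66049 = 257² → acute
(14,16,25): 14²+16² = 452 < 625 = 25² → obtuse
(283,153,183): 153²+183² = 56898 < 80089 = 283² → obtuse
1 of the 4 is acute.

1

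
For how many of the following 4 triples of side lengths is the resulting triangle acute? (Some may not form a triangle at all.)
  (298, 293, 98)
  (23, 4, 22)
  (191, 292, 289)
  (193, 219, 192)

(298,293,98): 98²+293² = 95453 > 88804 = 298² → acute
(23,4,22): 4²+22² = 500 < 529 = 23² → obtuse
(191,292,289): 191²+289² = 120002 > 85264 = 292² → acute
(193,219,192): 192²+193² = 74113 > 47961 = 219² → acute
3 of the 4 are acute.

3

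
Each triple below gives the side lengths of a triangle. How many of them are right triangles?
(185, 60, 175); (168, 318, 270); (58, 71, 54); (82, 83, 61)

2

(185,60,175): 60²+175² = 34225 = 185² → right
(168,318,270): 168²+270² = 101124 = 318² → right
(58,71,54): 54²+58² = 6280 > 5041 = 71² → acute
(82,83,61): 61²+82² = 10445 > 6889 = 83² → acute
2 of the 4 are right.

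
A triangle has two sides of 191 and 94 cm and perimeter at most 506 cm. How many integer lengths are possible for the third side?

Triangle inequality: 97 < x < 285. Perimeter ≤ 506 gives x ≤ 506 − 191 − 94 = 221.
So 97 < x ≤ 221; integers 98 through 221: 124 values.

124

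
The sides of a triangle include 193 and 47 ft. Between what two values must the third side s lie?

146 < s < 240 (ft)

By the triangle inequality, s must be less than 193 + 47 = 240 and greater than |193 − 47| = 146.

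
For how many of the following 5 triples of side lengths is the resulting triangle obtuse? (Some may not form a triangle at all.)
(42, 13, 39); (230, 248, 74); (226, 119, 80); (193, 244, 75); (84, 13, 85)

3

(42,13,39): 13²+39² = 1690 < 1764 = 42² → obtuse
(230,248,74): 74²+230² = 58376 < 61504 = 248² → obtuse
(226,119,80): 80+119 ≤ 226, not a triangle
(193,244,75): 75²+193² = 42874 < 59536 = 244² → obtuse
(84,13,85): 13²+84² = 7225 = 85² → right
3 of the 5 are obtuse.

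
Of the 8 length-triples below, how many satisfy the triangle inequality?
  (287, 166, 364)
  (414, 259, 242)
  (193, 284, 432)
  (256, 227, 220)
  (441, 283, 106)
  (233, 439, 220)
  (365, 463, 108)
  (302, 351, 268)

7

(166,287,364): 166+287 > 364 → valid
(242,259,414): 242+259 > 414 → valid
(193,284,432): 193+284 > 432 → valid
(220,227,256): 220+227 > 256 → valid
(106,283,441): 106+283 ≤ 441 → not valid
(220,233,439): 220+233 > 439 → valid
(108,365,463): 108+365 > 463 → valid
(268,302,351): 268+302 > 351 → valid
7 of the 8 triples form a triangle.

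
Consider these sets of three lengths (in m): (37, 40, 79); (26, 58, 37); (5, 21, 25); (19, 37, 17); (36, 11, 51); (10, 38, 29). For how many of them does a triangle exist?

(37,40,79): 37+40 ≤ 79 → not valid
(26,37,58): 26+37 > 58 → valid
(5,21,25): 5+21 > 25 → valid
(17,19,37): 17+19 ≤ 37 → not valid
(11,36,51): 11+36 ≤ 51 → not valid
(10,29,38): 10+29 > 38 → valid
3 of the 6 triples form a triangle.

3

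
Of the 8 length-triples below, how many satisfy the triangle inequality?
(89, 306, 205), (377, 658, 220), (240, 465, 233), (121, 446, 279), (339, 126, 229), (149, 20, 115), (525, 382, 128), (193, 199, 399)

(89,205,306): 89+205 ≤ 306 → not valid
(220,377,658): 220+377 ≤ 658 → not valid
(233,240,465): 233+240 > 465 → valid
(121,279,446): 121+279 ≤ 446 → not valid
(126,229,339): 126+229 > 339 → valid
(20,115,149): 20+115 ≤ 149 → not valid
(128,382,525): 128+382 ≤ 525 → not valid
(193,199,399): 193+199 ≤ 399 → not valid
2 of the 8 triples form a triangle.

2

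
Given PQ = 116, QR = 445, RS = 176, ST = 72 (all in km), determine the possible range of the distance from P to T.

The maximum is all hops collinear in one direction: 116 + 445 + 176 + 72 = 809.
The longest hop is 445; the others sum to 364. Folding the others back against it leaves at least 445 − 364 = 81.

81 ≤ PT ≤ 809 km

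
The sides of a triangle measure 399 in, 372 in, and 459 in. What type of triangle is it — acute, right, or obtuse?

Compare the square of the longest side to the sum of squares of the other two: 372² + 399² = 297585 > 210681 = 459².

acute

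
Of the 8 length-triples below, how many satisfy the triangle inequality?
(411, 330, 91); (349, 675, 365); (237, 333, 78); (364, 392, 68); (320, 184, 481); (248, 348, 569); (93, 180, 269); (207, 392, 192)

7

(91,330,411): 91+330 > 411 → valid
(349,365,675): 349+365 > 675 → valid
(78,237,333): 78+237 ≤ 333 → not valid
(68,364,392): 68+364 > 392 → valid
(184,320,481): 184+320 > 481 → valid
(248,348,569): 248+348 > 569 → valid
(93,180,269): 93+180 > 269 → valid
(192,207,392): 192+207 > 392 → valid
7 of the 8 triples form a triangle.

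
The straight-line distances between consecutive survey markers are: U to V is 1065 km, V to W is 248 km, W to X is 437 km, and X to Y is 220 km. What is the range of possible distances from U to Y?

The maximum is all hops collinear in one direction: 1065 + 248 + 437 + 220 = 1970.
The longest hop is 1065; the others sum to 905. Folding the others back against it leaves at least 1065 − 905 = 160.

160 ≤ UY ≤ 1970 km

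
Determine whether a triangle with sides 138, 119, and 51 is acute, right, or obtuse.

Compare the square of the longest side to the sum of squares of the other two: 51² + 119² = 16762 < 19044 = 138².

obtuse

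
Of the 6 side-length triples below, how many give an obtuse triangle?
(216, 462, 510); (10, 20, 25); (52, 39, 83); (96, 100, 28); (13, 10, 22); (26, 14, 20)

4

(216,462,510): 216²+462² = 260100 = 510² → right
(10,20,25): 10²+20² = 500 < 625 = 25² → obtuse
(52,39,83): 39²+52² = 4225 < 6889 = 83² → obtuse
(96,100,28): 28²+96² = 10000 = 100² → right
(13,10,22): 10²+13² = 269 < 484 = 22² → obtuse
(26,14,20): 14²+20² = 596 < 676 = 26² → obtuse
4 of the 6 are obtuse.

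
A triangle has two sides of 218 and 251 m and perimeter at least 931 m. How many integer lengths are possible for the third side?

7

Triangle inequality: 33 < x < 469. Perimeter ≥ 931 gives x ≥ 931 − 218 − 251 = 462.
So 462 ≤ x < 469; integers 462 through 468: 7 values.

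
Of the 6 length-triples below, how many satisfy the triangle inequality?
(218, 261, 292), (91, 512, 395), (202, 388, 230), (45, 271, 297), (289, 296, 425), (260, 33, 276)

(218,261,292): 218+261 > 292 → valid
(91,395,512): 91+395 ≤ 512 → not valid
(202,230,388): 202+230 > 388 → valid
(45,271,297): 45+271 > 297 → valid
(289,296,425): 289+296 > 425 → valid
(33,260,276): 33+260 > 276 → valid
5 of the 6 triples form a triangle.

5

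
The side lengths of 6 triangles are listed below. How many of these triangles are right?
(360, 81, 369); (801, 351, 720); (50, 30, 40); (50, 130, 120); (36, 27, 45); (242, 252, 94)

(360,81,369): 81²+360² = 136161 = 369² → right
(801,351,720): 351²+720² = 641601 = 801² → right
(50,30,40): 30²+40² = 2500 = 50² → right
(50,130,120): 50²+120² = 16900 = 130² → right
(36,27,45): 27²+36² = 2025 = 45² → right
(242,252,94): 94²+242² = 67400 > 63504 = 252² → acute
5 of the 6 are right.

5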